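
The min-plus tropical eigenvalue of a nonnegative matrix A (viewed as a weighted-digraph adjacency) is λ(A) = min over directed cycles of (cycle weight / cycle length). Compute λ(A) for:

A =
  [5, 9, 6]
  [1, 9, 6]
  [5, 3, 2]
λ(A) = 2

Enumerate directed cycles and compute their means (weight / length). Sample:
  cycle 0 → 0: weight = 5, length = 1, mean = 5/1 ≈ 5.000
  cycle 1 → 1: weight = 9, length = 1, mean = 9/1 ≈ 9.000
  cycle 2 → 2: weight = 2, length = 1, mean = 2/1 ≈ 2.000
  cycle 0 → 1 → 0: weight = 10, length = 2, mean = 10/2 ≈ 5.000
  cycle 0 → 2 → 0: weight = 11, length = 2, mean = 11/2 ≈ 5.500
  cycle 1 → 0 → 1: weight = 10, length = 2, mean = 10/2 ≈ 5.000
Minimum mean = 2.000, attained e.g. along the cycle 2 → 2 with weight 2 and length 1. So λ(A) = 2/1 = 2.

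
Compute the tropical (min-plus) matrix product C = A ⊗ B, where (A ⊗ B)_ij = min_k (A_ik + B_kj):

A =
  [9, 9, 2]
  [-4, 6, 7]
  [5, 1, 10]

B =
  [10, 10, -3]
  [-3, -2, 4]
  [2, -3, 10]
A ⊗ B =
  [4, -1, 6]
  [3, 4, -7]
  [-2, -1, 2]

Apply the min-plus product entry-by-entry:
  C[0][0] = min over k of (A[0][0] + B[0][0] = 9 + 10 = 19, A[0][1] + B[1][0] = 9 + -3 = 6, A[0][2] + B[2][0] = 2 + 2 = 4) = 4 (attained at k = 2)
  C[0][1] = min over k of (A[0][0] + B[0][1] = 9 + 10 = 19, A[0][1] + B[1][1] = 9 + -2 = 7, A[0][2] + B[2][1] = 2 + -3 = -1) = -1 (attained at k = 2)
  C[0][2] = min over k of (A[0][0] + B[0][2] = 9 + -3 = 6, A[0][1] + B[1][2] = 9 + 4 = 13, A[0][2] + B[2][2] = 2 + 10 = 12) = 6 (attained at k = 0)
  C[1][0] = min over k of (A[1][0] + B[0][0] = -4 + 10 = 6, A[1][1] + B[1][0] = 6 + -3 = 3, A[1][2] + B[2][0] = 7 + 2 = 9) = 3 (attained at k = 1)
  C[1][1] = min over k of (A[1][0] + B[0][1] = -4 + 10 = 6, A[1][1] + B[1][1] = 6 + -2 = 4, A[1][2] + B[2][1] = 7 + -3 = 4) = 4 (attained at k = 1)
  C[1][2] = min over k of (A[1][0] + B[0][2] = -4 + -3 = -7, A[1][1] + B[1][2] = 6 + 4 = 10, A[1][2] + B[2][2] = 7 + 10 = 17) = -7 (attained at k = 0)
  C[2][0] = min over k of (A[2][0] + B[0][0] = 5 + 10 = 15, A[2][1] + B[1][0] = 1 + -3 = -2, A[2][2] + B[2][0] = 10 + 2 = 12) = -2 (attained at k = 1)
  C[2][1] = min over k of (A[2][0] + B[0][1] = 5 + 10 = 15, A[2][1] + B[1][1] = 1 + -2 = -1, A[2][2] + B[2][1] = 10 + -3 = 7) = -1 (attained at k = 1)
  C[2][2] = min over k of (A[2][0] + B[0][2] = 5 + -3 = 2, A[2][1] + B[1][2] = 1 + 4 = 5, A[2][2] + B[2][2] = 10 + 10 = 20) = 2 (attained at k = 0)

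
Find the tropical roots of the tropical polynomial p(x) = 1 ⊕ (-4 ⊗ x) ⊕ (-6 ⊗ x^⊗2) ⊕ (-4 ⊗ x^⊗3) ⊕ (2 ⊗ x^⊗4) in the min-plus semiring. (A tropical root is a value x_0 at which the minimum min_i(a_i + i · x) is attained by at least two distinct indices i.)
Roots: {-6, -2, 2, 5}

Each tropical root is a break point of the lower envelope of the lines y = a_i + i · x (there are 5 lines, with slopes 0, 1, ..., 4). Only the lines that attain the minimum somewhere contribute to roots; other lines are dominated. Here the surviving (envelope) indices are i = 4, i = 3, i = 2, i = 1, i = 0.
Intersections between consecutive envelope lines give the roots: for adjacent envelope indices i < j the intersection is x = (a_i − a_j) / (j − i). Reading off the sorted break points: {-6, -2, 2, 5}.
Verification: at each break x_0, at least two indices attain the minimum of min_i(a_i + i · x_0).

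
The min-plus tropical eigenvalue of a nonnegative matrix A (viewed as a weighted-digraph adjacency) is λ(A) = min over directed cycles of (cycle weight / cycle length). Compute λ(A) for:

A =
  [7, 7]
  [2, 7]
λ(A) = 9/2

Enumerate directed cycles and compute their means (weight / length). Sample:
  cycle 0 → 0: weight = 7, length = 1, mean = 7/1 ≈ 7.000
  cycle 1 → 1: weight = 7, length = 1, mean = 7/1 ≈ 7.000
  cycle 0 → 1 → 0: weight = 9, length = 2, mean = 9/2 ≈ 4.500
  cycle 1 → 0 → 1: weight = 9, length = 2, mean = 9/2 ≈ 4.500
Minimum mean = 4.500, attained e.g. along the cycle 0 → 1 → 0 with weight 9 and length 2. So λ(A) = 9/2 = 9/2.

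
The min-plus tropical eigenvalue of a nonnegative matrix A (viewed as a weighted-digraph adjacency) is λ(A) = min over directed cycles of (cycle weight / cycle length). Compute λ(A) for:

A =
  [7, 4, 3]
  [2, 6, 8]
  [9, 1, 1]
λ(A) = 1

Enumerate directed cycles and compute their means (weight / length). Sample:
  cycle 0 → 0: weight = 7, length = 1, mean = 7/1 ≈ 7.000
  cycle 1 → 1: weight = 6, length = 1, mean = 6/1 ≈ 6.000
  cycle 2 → 2: weight = 1, length = 1, mean = 1/1 ≈ 1.000
  cycle 0 → 1 → 0: weight = 6, length = 2, mean = 6/2 ≈ 3.000
  cycle 0 → 2 → 0: weight = 12, length = 2, mean = 12/2 ≈ 6.000
  cycle 1 → 0 → 1: weight = 6, length = 2, mean = 6/2 ≈ 3.000
Minimum mean = 1.000, attained e.g. along the cycle 2 → 2 with weight 1 and length 1. So λ(A) = 1/1 = 1.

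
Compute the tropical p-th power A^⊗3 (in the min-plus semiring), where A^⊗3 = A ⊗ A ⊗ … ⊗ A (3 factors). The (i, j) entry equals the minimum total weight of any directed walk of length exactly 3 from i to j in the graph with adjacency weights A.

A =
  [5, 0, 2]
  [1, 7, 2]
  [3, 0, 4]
A^⊗3 =
  [3, 1, 3]
  [2, 3, 3]
  [4, 1, 3]

Each entry (A^⊗3)_ij equals the minimum over all length-3 walks i = v_0 → v_1 → … → v_3 = j of Σ_t A[v_t][v_{t+1}]. For example, for (i, j) = (0, 2) we minimise over 9 possible intermediate vertex sequences; the minimum is 3, attained along the walk 0 → 1 → 0 → 2.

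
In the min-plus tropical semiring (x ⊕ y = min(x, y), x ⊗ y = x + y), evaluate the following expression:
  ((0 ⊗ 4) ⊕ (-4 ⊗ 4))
((0 ⊗ 4) ⊕ (-4 ⊗ 4)) = 0

Expand innermost to outermost. Recall ⊕ takes the minimum of its arguments and ⊗ takes their sum. Working out the expression ((0 ⊗ 4) ⊕ (-4 ⊗ 4)) gives 0.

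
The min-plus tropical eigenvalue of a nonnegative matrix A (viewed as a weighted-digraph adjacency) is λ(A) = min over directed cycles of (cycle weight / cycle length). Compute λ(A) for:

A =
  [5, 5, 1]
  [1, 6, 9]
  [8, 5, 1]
λ(A) = 1

Enumerate directed cycles and compute their means (weight / length). Sample:
  cycle 0 → 0: weight = 5, length = 1, mean = 5/1 ≈ 5.000
  cycle 1 → 1: weight = 6, length = 1, mean = 6/1 ≈ 6.000
  cycle 2 → 2: weight = 1, length = 1, mean = 1/1 ≈ 1.000
  cycle 0 → 1 → 0: weight = 6, length = 2, mean = 6/2 ≈ 3.000
  cycle 0 → 2 → 0: weight = 9, length = 2, mean = 9/2 ≈ 4.500
  cycle 1 → 0 → 1: weight = 6, length = 2, mean = 6/2 ≈ 3.000
Minimum mean = 1.000, attained e.g. along the cycle 2 → 2 with weight 1 and length 1. So λ(A) = 1/1 = 1.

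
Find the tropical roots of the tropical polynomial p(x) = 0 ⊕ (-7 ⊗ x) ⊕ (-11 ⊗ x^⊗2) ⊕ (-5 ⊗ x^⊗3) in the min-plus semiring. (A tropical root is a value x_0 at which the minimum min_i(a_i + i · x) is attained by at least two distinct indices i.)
Roots: {-6, 4, 7}

Each tropical root is a break point of the lower envelope of the lines y = a_i + i · x (there are 4 lines, with slopes 0, 1, ..., 3). Only the lines that attain the minimum somewhere contribute to roots; other lines are dominated. Here the surviving (envelope) indices are i = 3, i = 2, i = 1, i = 0.
Intersections between consecutive envelope lines give the roots: for adjacent envelope indices i < j the intersection is x = (a_i − a_j) / (j − i). Reading off the sorted break points: {-6, 4, 7}.
Verification: at each break x_0, at least two indices attain the minimum of min_i(a_i + i · x_0).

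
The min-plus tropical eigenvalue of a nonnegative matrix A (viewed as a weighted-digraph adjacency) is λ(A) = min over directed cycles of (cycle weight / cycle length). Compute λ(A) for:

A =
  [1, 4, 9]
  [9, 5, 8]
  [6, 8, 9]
λ(A) = 1

Enumerate directed cycles and compute their means (weight / length). Sample:
  cycle 0 → 0: weight = 1, length = 1, mean = 1/1 ≈ 1.000
  cycle 1 → 1: weight = 5, length = 1, mean = 5/1 ≈ 5.000
  cycle 2 → 2: weight = 9, length = 1, mean = 9/1 ≈ 9.000
  cycle 0 → 1 → 0: weight = 13, length = 2, mean = 13/2 ≈ 6.500
  cycle 0 → 2 → 0: weight = 15, length = 2, mean = 15/2 ≈ 7.500
  cycle 1 → 0 → 1: weight = 13, length = 2, mean = 13/2 ≈ 6.500
Minimum mean = 1.000, attained e.g. along the cycle 0 → 0 with weight 1 and length 1. So λ(A) = 1/1 = 1.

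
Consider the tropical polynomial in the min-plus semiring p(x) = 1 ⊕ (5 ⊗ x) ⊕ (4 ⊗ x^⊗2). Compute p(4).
p(4) = 1

A tropical monomial a ⊗ x^⊗i evaluates to a + i · x. Evaluating each term at x = 4:
  Term 0 contributes 1 + 0 · 4 = 1
  Term 1 contributes 5 + 1 · 4 = 9
  Term 2 contributes 4 + 2 · 4 = 12
p(4) = ⊕ of these = min[1, 9, 12] = 1.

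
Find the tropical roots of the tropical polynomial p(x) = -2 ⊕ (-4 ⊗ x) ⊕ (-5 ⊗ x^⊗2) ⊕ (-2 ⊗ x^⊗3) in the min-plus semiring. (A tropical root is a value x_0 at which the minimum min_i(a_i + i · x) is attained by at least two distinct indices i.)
Roots: {-3, 1, 2}

Each tropical root is a break point of the lower envelope of the lines y = a_i + i · x (there are 4 lines, with slopes 0, 1, ..., 3). Only the lines that attain the minimum somewhere contribute to roots; other lines are dominated. Here the surviving (envelope) indices are i = 3, i = 2, i = 1, i = 0.
Intersections between consecutive envelope lines give the roots: for adjacent envelope indices i < j the intersection is x = (a_i − a_j) / (j − i). Reading off the sorted break points: {-3, 1, 2}.
Verification: at each break x_0, at least two indices attain the minimum of min_i(a_i + i · x_0).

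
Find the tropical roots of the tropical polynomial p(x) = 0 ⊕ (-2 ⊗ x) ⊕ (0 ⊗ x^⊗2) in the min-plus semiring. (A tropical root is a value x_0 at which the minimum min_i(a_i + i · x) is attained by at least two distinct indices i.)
Roots: {-2, 2}

Each tropical root is a break point of the lower envelope of the lines y = a_i + i · x (there are 3 lines, with slopes 0, 1, ..., 2). Only the lines that attain the minimum somewhere contribute to roots; other lines are dominated. Here the surviving (envelope) indices are i = 2, i = 1, i = 0.
Intersections between consecutive envelope lines give the roots: for adjacent envelope indices i < j the intersection is x = (a_i − a_j) / (j − i). Reading off the sorted break points: {-2, 2}.
Verification: at each break x_0, at least two indices attain the minimum of min_i(a_i + i · x_0).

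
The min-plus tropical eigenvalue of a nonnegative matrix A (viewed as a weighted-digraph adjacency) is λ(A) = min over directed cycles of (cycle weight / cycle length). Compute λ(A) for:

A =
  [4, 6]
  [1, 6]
λ(A) = 7/2

Enumerate directed cycles and compute their means (weight / length). Sample:
  cycle 0 → 0: weight = 4, length = 1, mean = 4/1 ≈ 4.000
  cycle 1 → 1: weight = 6, length = 1, mean = 6/1 ≈ 6.000
  cycle 0 → 1 → 0: weight = 7, length = 2, mean = 7/2 ≈ 3.500
  cycle 1 → 0 → 1: weight = 7, length = 2, mean = 7/2 ≈ 3.500
Minimum mean = 3.500, attained e.g. along the cycle 0 → 1 → 0 with weight 7 and length 2. So λ(A) = 7/2 = 7/2.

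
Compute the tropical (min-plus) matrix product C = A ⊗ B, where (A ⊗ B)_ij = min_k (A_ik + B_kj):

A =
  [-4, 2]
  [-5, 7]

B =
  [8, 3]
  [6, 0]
A ⊗ B =
  [4, -1]
  [3, -2]

Apply the min-plus product entry-by-entry:
  C[0][0] = min over k of (A[0][0] + B[0][0] = -4 + 8 = 4, A[0][1] + B[1][0] = 2 + 6 = 8) = 4 (attained at k = 0)
  C[0][1] = min over k of (A[0][0] + B[0][1] = -4 + 3 = -1, A[0][1] + B[1][1] = 2 + 0 = 2) = -1 (attained at k = 0)
  C[1][0] = min over k of (A[1][0] + B[0][0] = -5 + 8 = 3, A[1][1] + B[1][0] = 7 + 6 = 13) = 3 (attained at k = 0)
  C[1][1] = min over k of (A[1][0] + B[0][1] = -5 + 3 = -2, A[1][1] + B[1][1] = 7 + 0 = 7) = -2 (attained at k = 0)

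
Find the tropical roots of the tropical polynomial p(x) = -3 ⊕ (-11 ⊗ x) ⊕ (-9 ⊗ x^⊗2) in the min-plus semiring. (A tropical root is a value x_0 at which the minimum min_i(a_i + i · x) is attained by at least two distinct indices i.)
Roots: {-2, 8}

Each tropical root is a break point of the lower envelope of the lines y = a_i + i · x (there are 3 lines, with slopes 0, 1, ..., 2). Only the lines that attain the minimum somewhere contribute to roots; other lines are dominated. Here the surviving (envelope) indices are i = 2, i = 1, i = 0.
Intersections between consecutive envelope lines give the roots: for adjacent envelope indices i < j the intersection is x = (a_i − a_j) / (j − i). Reading off the sorted break points: {-2, 8}.
Verification: at each break x_0, at least two indices attain the minimum of min_i(a_i + i · x_0).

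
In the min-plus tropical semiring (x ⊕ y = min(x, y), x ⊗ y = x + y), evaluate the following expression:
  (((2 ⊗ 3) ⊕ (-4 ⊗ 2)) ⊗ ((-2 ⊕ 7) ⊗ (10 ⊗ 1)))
(((2 ⊗ 3) ⊕ (-4 ⊗ 2)) ⊗ ((-2 ⊕ 7) ⊗ (10 ⊗ 1))) = 7

Expand innermost to outermost. Recall ⊕ takes the minimum of its arguments and ⊗ takes their sum. Working out the expression (((2 ⊗ 3) ⊕ (-4 ⊗ 2)) ⊗ ((-2 ⊕ 7) ⊗ (10 ⊗ 1))) gives 7.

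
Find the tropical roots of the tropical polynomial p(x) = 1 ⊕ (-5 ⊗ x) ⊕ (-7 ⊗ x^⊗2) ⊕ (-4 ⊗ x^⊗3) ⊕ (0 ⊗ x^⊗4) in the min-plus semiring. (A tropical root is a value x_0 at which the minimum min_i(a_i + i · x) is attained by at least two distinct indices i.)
Roots: {-4, -3, 2, 6}

Each tropical root is a break point of the lower envelope of the lines y = a_i + i · x (there are 5 lines, with slopes 0, 1, ..., 4). Only the lines that attain the minimum somewhere contribute to roots; other lines are dominated. Here the surviving (envelope) indices are i = 4, i = 3, i = 2, i = 1, i = 0.
Intersections between consecutive envelope lines give the roots: for adjacent envelope indices i < j the intersection is x = (a_i − a_j) / (j − i). Reading off the sorted break points: {-4, -3, 2, 6}.
Verification: at each break x_0, at least two indices attain the minimum of min_i(a_i + i · x_0).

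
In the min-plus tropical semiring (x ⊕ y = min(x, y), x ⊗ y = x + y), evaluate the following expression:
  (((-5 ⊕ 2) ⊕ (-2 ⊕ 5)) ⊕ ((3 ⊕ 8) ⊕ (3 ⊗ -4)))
(((-5 ⊕ 2) ⊕ (-2 ⊕ 5)) ⊕ ((3 ⊕ 8) ⊕ (3 ⊗ -4))) = -5

Expand innermost to outermost. Recall ⊕ takes the minimum of its arguments and ⊗ takes their sum. Working out the expression (((-5 ⊕ 2) ⊕ (-2 ⊕ 5)) ⊕ ((3 ⊕ 8) ⊕ (3 ⊗ -4))) gives -5.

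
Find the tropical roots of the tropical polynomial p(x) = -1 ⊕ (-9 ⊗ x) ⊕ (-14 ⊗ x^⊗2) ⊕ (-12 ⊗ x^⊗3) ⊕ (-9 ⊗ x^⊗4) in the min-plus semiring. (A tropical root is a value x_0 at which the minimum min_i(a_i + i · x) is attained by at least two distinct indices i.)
Roots: {-3, -2, 5, 8}

Each tropical root is a break point of the lower envelope of the lines y = a_i + i · x (there are 5 lines, with slopes 0, 1, ..., 4). Only the lines that attain the minimum somewhere contribute to roots; other lines are dominated. Here the surviving (envelope) indices are i = 4, i = 3, i = 2, i = 1, i = 0.
Intersections between consecutive envelope lines give the roots: for adjacent envelope indices i < j the intersection is x = (a_i − a_j) / (j − i). Reading off the sorted break points: {-3, -2, 5, 8}.
Verification: at each break x_0, at least two indices attain the minimum of min_i(a_i + i · x_0).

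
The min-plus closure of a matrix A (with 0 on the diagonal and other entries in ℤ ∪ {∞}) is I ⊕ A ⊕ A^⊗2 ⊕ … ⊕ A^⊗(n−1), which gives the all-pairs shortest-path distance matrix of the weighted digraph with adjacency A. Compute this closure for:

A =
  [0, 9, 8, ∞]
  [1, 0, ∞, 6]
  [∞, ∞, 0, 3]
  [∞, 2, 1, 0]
Closure =
  [0, 9, 8, 11]
  [1, 0, 7, 6]
  [6, 5, 0, 3]
  [3, 2, 1, 0]

This is the Floyd-Warshall all-pairs shortest-path computation. For each intermediate vertex k = 0, 1, …, 3, update dist[i][j] ← min(dist[i][j], dist[i][k] + dist[k][j]). The final matrix gives, for each (i, j), the minimum total weight of any directed path from i to j (possibly empty when i = j).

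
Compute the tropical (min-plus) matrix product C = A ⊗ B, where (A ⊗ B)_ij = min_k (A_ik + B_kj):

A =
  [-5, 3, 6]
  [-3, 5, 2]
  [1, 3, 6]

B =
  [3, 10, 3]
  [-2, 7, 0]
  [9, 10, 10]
A ⊗ B =
  [-2, 5, -2]
  [0, 7, 0]
  [1, 10, 3]

Apply the min-plus product entry-by-entry:
  C[0][0] = min over k of (A[0][0] + B[0][0] = -5 + 3 = -2, A[0][1] + B[1][0] = 3 + -2 = 1, A[0][2] + B[2][0] = 6 + 9 = 15) = -2 (attained at k = 0)
  C[0][1] = min over k of (A[0][0] + B[0][1] = -5 + 10 = 5, A[0][1] + B[1][1] = 3 + 7 = 10, A[0][2] + B[2][1] = 6 + 10 = 16) = 5 (attained at k = 0)
  C[0][2] = min over k of (A[0][0] + B[0][2] = -5 + 3 = -2, A[0][1] + B[1][2] = 3 + 0 = 3, A[0][2] + B[2][2] = 6 + 10 = 16) = -2 (attained at k = 0)
  C[1][0] = min over k of (A[1][0] + B[0][0] = -3 + 3 = 0, A[1][1] + B[1][0] = 5 + -2 = 3, A[1][2] + B[2][0] = 2 + 9 = 11) = 0 (attained at k = 0)
  C[1][1] = min over k of (A[1][0] + B[0][1] = -3 + 10 = 7, A[1][1] + B[1][1] = 5 + 7 = 12, A[1][2] + B[2][1] = 2 + 10 = 12) = 7 (attained at k = 0)
  C[1][2] = min over k of (A[1][0] + B[0][2] = -3 + 3 = 0, A[1][1] + B[1][2] = 5 + 0 = 5, A[1][2] + B[2][2] = 2 + 10 = 12) = 0 (attained at k = 0)
  C[2][0] = min over k of (A[2][0] + B[0][0] = 1 + 3 = 4, A[2][1] + B[1][0] = 3 + -2 = 1, A[2][2] + B[2][0] = 6 + 9 = 15) = 1 (attained at k = 1)
  C[2][1] = min over k of (A[2][0] + B[0][1] = 1 + 10 = 11, A[2][1] + B[1][1] = 3 + 7 = 10, A[2][2] + B[2][1] = 6 + 10 = 16) = 10 (attained at k = 1)
  C[2][2] = min over k of (A[2][0] + B[0][2] = 1 + 3 = 4, A[2][1] + B[1][2] = 3 + 0 = 3, A[2][2] + B[2][2] = 6 + 10 = 16) = 3 (attained at k = 1)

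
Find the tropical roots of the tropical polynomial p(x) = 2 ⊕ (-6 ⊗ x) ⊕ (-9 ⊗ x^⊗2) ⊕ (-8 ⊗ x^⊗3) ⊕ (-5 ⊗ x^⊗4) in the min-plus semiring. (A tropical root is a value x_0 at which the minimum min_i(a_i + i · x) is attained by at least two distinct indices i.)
Roots: {-3, -1, 3, 8}

Each tropical root is a break point of the lower envelope of the lines y = a_i + i · x (there are 5 lines, with slopes 0, 1, ..., 4). Only the lines that attain the minimum somewhere contribute to roots; other lines are dominated. Here the surviving (envelope) indices are i = 4, i = 3, i = 2, i = 1, i = 0.
Intersections between consecutive envelope lines give the roots: for adjacent envelope indices i < j the intersection is x = (a_i − a_j) / (j − i). Reading off the sorted break points: {-3, -1, 3, 8}.
Verification: at each break x_0, at least two indices attain the minimum of min_i(a_i + i · x_0).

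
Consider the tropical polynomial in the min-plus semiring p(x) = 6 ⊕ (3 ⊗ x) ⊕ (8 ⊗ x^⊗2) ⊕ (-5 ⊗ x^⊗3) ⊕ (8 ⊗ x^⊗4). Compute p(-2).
p(-2) = -11

A tropical monomial a ⊗ x^⊗i evaluates to a + i · x. Evaluating each term at x = -2:
  Term 0 contributes 6 + 0 · -2 = 6
  Term 1 contributes 3 + 1 · -2 = 1
  Term 2 contributes 8 + 2 · -2 = 4
  Term 3 contributes -5 + 3 · -2 = -11
  Term 4 contributes 8 + 4 · -2 = 0
p(-2) = ⊕ of these = min[6, 1, 4, -11, 0] = -11.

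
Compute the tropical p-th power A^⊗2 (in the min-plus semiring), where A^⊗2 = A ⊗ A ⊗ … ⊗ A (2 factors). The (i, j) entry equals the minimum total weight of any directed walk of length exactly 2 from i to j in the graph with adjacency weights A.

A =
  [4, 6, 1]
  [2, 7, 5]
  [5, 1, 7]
A^⊗2 =
  [6, 2, 5]
  [6, 6, 3]
  [3, 8, 6]

Each entry (A^⊗2)_ij equals the minimum over all length-2 walks i = v_0 → v_1 → … → v_2 = j of Σ_t A[v_t][v_{t+1}]. For example, for (i, j) = (0, 2) we minimise over 3 possible intermediate vertex sequences; the minimum is 5, attained along the walk 0 → 0 → 2.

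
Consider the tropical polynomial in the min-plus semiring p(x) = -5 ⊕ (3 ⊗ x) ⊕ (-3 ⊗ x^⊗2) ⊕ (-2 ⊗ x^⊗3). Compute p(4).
p(4) = -5

A tropical monomial a ⊗ x^⊗i evaluates to a + i · x. Evaluating each term at x = 4:
  Term 0 contributes -5 + 0 · 4 = -5
  Term 1 contributes 3 + 1 · 4 = 7
  Term 2 contributes -3 + 2 · 4 = 5
  Term 3 contributes -2 + 3 · 4 = 10
p(4) = ⊕ of these = min[-5, 7, 5, 10] = -5.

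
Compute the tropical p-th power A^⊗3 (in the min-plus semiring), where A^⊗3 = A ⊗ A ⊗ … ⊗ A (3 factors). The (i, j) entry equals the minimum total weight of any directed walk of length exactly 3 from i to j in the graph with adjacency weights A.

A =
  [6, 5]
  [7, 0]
A^⊗3 =
  [12, 5]
  [7, 0]

Each entry (A^⊗3)_ij equals the minimum over all length-3 walks i = v_0 → v_1 → … → v_3 = j of Σ_t A[v_t][v_{t+1}]. For example, for (i, j) = (0, 1) we minimise over 4 possible intermediate vertex sequences; the minimum is 5, attained along the walk 0 → 1 → 1 → 1.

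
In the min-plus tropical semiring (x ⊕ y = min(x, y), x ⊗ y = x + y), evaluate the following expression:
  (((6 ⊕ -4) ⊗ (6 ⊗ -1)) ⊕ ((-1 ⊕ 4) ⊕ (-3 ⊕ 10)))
(((6 ⊕ -4) ⊗ (6 ⊗ -1)) ⊕ ((-1 ⊕ 4) ⊕ (-3 ⊕ 10))) = -3

Expand innermost to outermost. Recall ⊕ takes the minimum of its arguments and ⊗ takes their sum. Working out the expression (((6 ⊕ -4) ⊗ (6 ⊗ -1)) ⊕ ((-1 ⊕ 4) ⊕ (-3 ⊕ 10))) gives -3.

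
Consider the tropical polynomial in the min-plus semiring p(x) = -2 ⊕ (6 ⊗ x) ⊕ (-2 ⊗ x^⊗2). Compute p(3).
p(3) = -2

A tropical monomial a ⊗ x^⊗i evaluates to a + i · x. Evaluating each term at x = 3:
  Term 0 contributes -2 + 0 · 3 = -2
  Term 1 contributes 6 + 1 · 3 = 9
  Term 2 contributes -2 + 2 · 3 = 4
p(3) = ⊕ of these = min[-2, 9, 4] = -2.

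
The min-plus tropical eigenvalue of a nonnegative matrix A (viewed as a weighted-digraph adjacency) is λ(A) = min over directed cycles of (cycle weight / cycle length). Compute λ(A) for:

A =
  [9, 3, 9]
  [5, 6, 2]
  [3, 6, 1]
λ(A) = 1

Enumerate directed cycles and compute their means (weight / length). Sample:
  cycle 0 → 0: weight = 9, length = 1, mean = 9/1 ≈ 9.000
  cycle 1 → 1: weight = 6, length = 1, mean = 6/1 ≈ 6.000
  cycle 2 → 2: weight = 1, length = 1, mean = 1/1 ≈ 1.000
  cycle 0 → 1 → 0: weight = 8, length = 2, mean = 8/2 ≈ 4.000
  cycle 0 → 2 → 0: weight = 12, length = 2, mean = 12/2 ≈ 6.000
  cycle 1 → 0 → 1: weight = 8, length = 2, mean = 8/2 ≈ 4.000
Minimum mean = 1.000, attained e.g. along the cycle 2 → 2 with weight 1 and length 1. So λ(A) = 1/1 = 1.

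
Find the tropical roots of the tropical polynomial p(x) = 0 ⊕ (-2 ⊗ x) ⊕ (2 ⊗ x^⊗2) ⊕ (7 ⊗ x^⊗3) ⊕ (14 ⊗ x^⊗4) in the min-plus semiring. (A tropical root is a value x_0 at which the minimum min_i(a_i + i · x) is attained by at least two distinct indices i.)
Roots: {-7, -5, -4, 2}

Each tropical root is a break point of the lower envelope of the lines y = a_i + i · x (there are 5 lines, with slopes 0, 1, ..., 4). Only the lines that attain the minimum somewhere contribute to roots; other lines are dominated. Here the surviving (envelope) indices are i = 4, i = 3, i = 2, i = 1, i = 0.
Intersections between consecutive envelope lines give the roots: for adjacent envelope indices i < j the intersection is x = (a_i − a_j) / (j − i). Reading off the sorted break points: {-7, -5, -4, 2}.
Verification: at each break x_0, at least two indices attain the minimum of min_i(a_i + i · x_0).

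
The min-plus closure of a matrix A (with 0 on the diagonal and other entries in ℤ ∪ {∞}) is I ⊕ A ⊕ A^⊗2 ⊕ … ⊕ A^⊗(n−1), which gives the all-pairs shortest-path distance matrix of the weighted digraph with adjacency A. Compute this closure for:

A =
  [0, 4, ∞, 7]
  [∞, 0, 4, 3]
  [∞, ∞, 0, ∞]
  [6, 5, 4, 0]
Closure =
  [0, 4, 8, 7]
  [9, 0, 4, 3]
  [∞, ∞, 0, ∞]
  [6, 5, 4, 0]

This is the Floyd-Warshall all-pairs shortest-path computation. For each intermediate vertex k = 0, 1, …, 3, update dist[i][j] ← min(dist[i][j], dist[i][k] + dist[k][j]). The final matrix gives, for each (i, j), the minimum total weight of any directed path from i to j (possibly empty when i = j).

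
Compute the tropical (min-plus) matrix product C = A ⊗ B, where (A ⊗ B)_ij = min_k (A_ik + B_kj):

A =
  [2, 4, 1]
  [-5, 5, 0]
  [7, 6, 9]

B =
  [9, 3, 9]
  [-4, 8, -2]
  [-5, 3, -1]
A ⊗ B =
  [-4, 4, 0]
  [-5, -2, -1]
  [2, 10, 4]

Apply the min-plus product entry-by-entry:
  C[0][0] = min over k of (A[0][0] + B[0][0] = 2 + 9 = 11, A[0][1] + B[1][0] = 4 + -4 = 0, A[0][2] + B[2][0] = 1 + -5 = -4) = -4 (attained at k = 2)
  C[0][1] = min over k of (A[0][0] + B[0][1] = 2 + 3 = 5, A[0][1] + B[1][1] = 4 + 8 = 12, A[0][2] + B[2][1] = 1 + 3 = 4) = 4 (attained at k = 2)
  C[0][2] = min over k of (A[0][0] + B[0][2] = 2 + 9 = 11, A[0][1] + B[1][2] = 4 + -2 = 2, A[0][2] + B[2][2] = 1 + -1 = 0) = 0 (attained at k = 2)
  C[1][0] = min over k of (A[1][0] + B[0][0] = -5 + 9 = 4, A[1][1] + B[1][0] = 5 + -4 = 1, A[1][2] + B[2][0] = 0 + -5 = -5) = -5 (attained at k = 2)
  C[1][1] = min over k of (A[1][0] + B[0][1] = -5 + 3 = -2, A[1][1] + B[1][1] = 5 + 8 = 13, A[1][2] + B[2][1] = 0 + 3 = 3) = -2 (attained at k = 0)
  C[1][2] = min over k of (A[1][0] + B[0][2] = -5 + 9 = 4, A[1][1] + B[1][2] = 5 + -2 = 3, A[1][2] + B[2][2] = 0 + -1 = -1) = -1 (attained at k = 2)
  C[2][0] = min over k of (A[2][0] + B[0][0] = 7 + 9 = 16, A[2][1] + B[1][0] = 6 + -4 = 2, A[2][2] + B[2][0] = 9 + -5 = 4) = 2 (attained at k = 1)
  C[2][1] = min over k of (A[2][0] + B[0][1] = 7 + 3 = 10, A[2][1] + B[1][1] = 6 + 8 = 14, A[2][2] + B[2][1] = 9 + 3 = 12) = 10 (attained at k = 0)
  C[2][2] = min over k of (A[2][0] + B[0][2] = 7 + 9 = 16, A[2][1] + B[1][2] = 6 + -2 = 4, A[2][2] + B[2][2] = 9 + -1 = 8) = 4 (attained at k = 1)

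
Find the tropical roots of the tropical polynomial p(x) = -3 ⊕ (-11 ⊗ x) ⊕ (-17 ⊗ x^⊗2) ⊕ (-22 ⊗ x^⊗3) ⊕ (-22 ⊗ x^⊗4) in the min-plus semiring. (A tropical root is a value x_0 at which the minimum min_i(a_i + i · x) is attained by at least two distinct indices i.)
Roots: {0, 5, 6, 8}

Each tropical root is a break point of the lower envelope of the lines y = a_i + i · x (there are 5 lines, with slopes 0, 1, ..., 4). Only the lines that attain the minimum somewhere contribute to roots; other lines are dominated. Here the surviving (envelope) indices are i = 4, i = 3, i = 2, i = 1, i = 0.
Intersections between consecutive envelope lines give the roots: for adjacent envelope indices i < j the intersection is x = (a_i − a_j) / (j − i). Reading off the sorted break points: {0, 5, 6, 8}.
Verification: at each break x_0, at least two indices attain the minimum of min_i(a_i + i · x_0).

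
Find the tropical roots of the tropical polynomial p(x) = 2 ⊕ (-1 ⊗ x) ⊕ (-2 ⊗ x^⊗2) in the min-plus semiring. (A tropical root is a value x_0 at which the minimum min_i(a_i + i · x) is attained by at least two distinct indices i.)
Roots: {1, 3}

Each tropical root is a break point of the lower envelope of the lines y = a_i + i · x (there are 3 lines, with slopes 0, 1, ..., 2). Only the lines that attain the minimum somewhere contribute to roots; other lines are dominated. Here the surviving (envelope) indices are i = 2, i = 1, i = 0.
Intersections between consecutive envelope lines give the roots: for adjacent envelope indices i < j the intersection is x = (a_i − a_j) / (j − i). Reading off the sorted break points: {1, 3}.
Verification: at each break x_0, at least two indices attain the minimum of min_i(a_i + i · x_0).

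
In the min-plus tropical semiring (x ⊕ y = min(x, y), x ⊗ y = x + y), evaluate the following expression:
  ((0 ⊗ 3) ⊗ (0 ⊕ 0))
((0 ⊗ 3) ⊗ (0 ⊕ 0)) = 3

Expand innermost to outermost. Recall ⊕ takes the minimum of its arguments and ⊗ takes their sum. Working out the expression ((0 ⊗ 3) ⊗ (0 ⊕ 0)) gives 3.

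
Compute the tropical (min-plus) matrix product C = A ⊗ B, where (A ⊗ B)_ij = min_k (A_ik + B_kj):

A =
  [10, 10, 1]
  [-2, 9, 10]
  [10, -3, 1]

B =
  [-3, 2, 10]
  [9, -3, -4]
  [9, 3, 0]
A ⊗ B =
  [7, 4, 1]
  [-5, 0, 5]
  [6, -6, -7]

Apply the min-plus product entry-by-entry:
  C[0][0] = min over k of (A[0][0] + B[0][0] = 10 + -3 = 7, A[0][1] + B[1][0] = 10 + 9 = 19, A[0][2] + B[2][0] = 1 + 9 = 10) = 7 (attained at k = 0)
  C[0][1] = min over k of (A[0][0] + B[0][1] = 10 + 2 = 12, A[0][1] + B[1][1] = 10 + -3 = 7, A[0][2] + B[2][1] = 1 + 3 = 4) = 4 (attained at k = 2)
  C[0][2] = min over k of (A[0][0] + B[0][2] = 10 + 10 = 20, A[0][1] + B[1][2] = 10 + -4 = 6, A[0][2] + B[2][2] = 1 + 0 = 1) = 1 (attained at k = 2)
  C[1][0] = min over k of (A[1][0] + B[0][0] = -2 + -3 = -5, A[1][1] + B[1][0] = 9 + 9 = 18, A[1][2] + B[2][0] = 10 + 9 = 19) = -5 (attained at k = 0)
  C[1][1] = min over k of (A[1][0] + B[0][1] = -2 + 2 = 0, A[1][1] + B[1][1] = 9 + -3 = 6, A[1][2] + B[2][1] = 10 + 3 = 13) = 0 (attained at k = 0)
  C[1][2] = min over k of (A[1][0] + B[0][2] = -2 + 10 = 8, A[1][1] + B[1][2] = 9 + -4 = 5, A[1][2] + B[2][2] = 10 + 0 = 10) = 5 (attained at k = 1)
  C[2][0] = min over k of (A[2][0] + B[0][0] = 10 + -3 = 7, A[2][1] + B[1][0] = -3 + 9 = 6, A[2][2] + B[2][0] = 1 + 9 = 10) = 6 (attained at k = 1)
  C[2][1] = min over k of (A[2][0] + B[0][1] = 10 + 2 = 12, A[2][1] + B[1][1] = -3 + -3 = -6, A[2][2] + B[2][1] = 1 + 3 = 4) = -6 (attained at k = 1)
  C[2][2] = min over k of (A[2][0] + B[0][2] = 10 + 10 = 20, A[2][1] + B[1][2] = -3 + -4 = -7, A[2][2] + B[2][2] = 1 + 0 = 1) = -7 (attained at k = 1)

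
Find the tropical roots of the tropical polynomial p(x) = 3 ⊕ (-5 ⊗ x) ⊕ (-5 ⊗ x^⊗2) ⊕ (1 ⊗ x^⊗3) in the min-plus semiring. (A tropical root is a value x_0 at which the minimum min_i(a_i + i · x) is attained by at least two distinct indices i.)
Roots: {-6, 0, 8}

Each tropical root is a break point of the lower envelope of the lines y = a_i + i · x (there are 4 lines, with slopes 0, 1, ..., 3). Only the lines that attain the minimum somewhere contribute to roots; other lines are dominated. Here the surviving (envelope) indices are i = 3, i = 2, i = 1, i = 0.
Intersections between consecutive envelope lines give the roots: for adjacent envelope indices i < j the intersection is x = (a_i − a_j) / (j − i). Reading off the sorted break points: {-6, 0, 8}.
Verification: at each break x_0, at least two indices attain the minimum of min_i(a_i + i · x_0).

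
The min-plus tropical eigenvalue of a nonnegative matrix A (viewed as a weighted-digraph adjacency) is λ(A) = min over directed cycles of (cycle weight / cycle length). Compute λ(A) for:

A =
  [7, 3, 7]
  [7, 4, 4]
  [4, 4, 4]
λ(A) = 11/3

Enumerate directed cycles and compute their means (weight / length). Sample:
  cycle 0 → 0: weight = 7, length = 1, mean = 7/1 ≈ 7.000
  cycle 1 → 1: weight = 4, length = 1, mean = 4/1 ≈ 4.000
  cycle 2 → 2: weight = 4, length = 1, mean = 4/1 ≈ 4.000
  cycle 0 → 1 → 0: weight = 10, length = 2, mean = 10/2 ≈ 5.000
  cycle 0 → 2 → 0: weight = 11, length = 2, mean = 11/2 ≈ 5.500
  cycle 1 → 0 → 1: weight = 10, length = 2, mean = 10/2 ≈ 5.000
Minimum mean = 3.667, attained e.g. along the cycle 0 → 1 → 2 → 0 with weight 11 and length 3. So λ(A) = 11/3 = 11/3.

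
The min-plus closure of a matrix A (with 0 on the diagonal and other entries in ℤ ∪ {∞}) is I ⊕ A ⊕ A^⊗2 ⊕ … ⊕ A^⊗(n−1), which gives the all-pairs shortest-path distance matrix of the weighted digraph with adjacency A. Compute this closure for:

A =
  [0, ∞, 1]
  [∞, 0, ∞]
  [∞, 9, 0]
Closure =
  [0, 10, 1]
  [∞, 0, ∞]
  [∞, 9, 0]

This is the Floyd-Warshall all-pairs shortest-path computation. For each intermediate vertex k = 0, 1, …, 2, update dist[i][j] ← min(dist[i][j], dist[i][k] + dist[k][j]). The final matrix gives, for each (i, j), the minimum total weight of any directed path from i to j (possibly empty when i = j).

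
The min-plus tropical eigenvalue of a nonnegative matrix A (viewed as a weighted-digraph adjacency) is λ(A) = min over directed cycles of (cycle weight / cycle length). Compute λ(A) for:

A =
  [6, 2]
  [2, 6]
λ(A) = 2

Enumerate directed cycles and compute their means (weight / length). Sample:
  cycle 0 → 0: weight = 6, length = 1, mean = 6/1 ≈ 6.000
  cycle 1 → 1: weight = 6, length = 1, mean = 6/1 ≈ 6.000
  cycle 0 → 1 → 0: weight = 4, length = 2, mean = 4/2 ≈ 2.000
  cycle 1 → 0 → 1: weight = 4, length = 2, mean = 4/2 ≈ 2.000
Minimum mean = 2.000, attained e.g. along the cycle 0 → 1 → 0 with weight 4 and length 2. So λ(A) = 4/2 = 2.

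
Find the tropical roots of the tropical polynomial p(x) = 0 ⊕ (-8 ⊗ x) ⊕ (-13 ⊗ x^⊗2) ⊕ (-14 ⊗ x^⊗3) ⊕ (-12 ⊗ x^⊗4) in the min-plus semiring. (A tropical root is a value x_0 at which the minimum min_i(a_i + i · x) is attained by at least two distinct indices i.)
Roots: {-2, 1, 5, 8}

Each tropical root is a break point of the lower envelope of the lines y = a_i + i · x (there are 5 lines, with slopes 0, 1, ..., 4). Only the lines that attain the minimum somewhere contribute to roots; other lines are dominated. Here the surviving (envelope) indices are i = 4, i = 3, i = 2, i = 1, i = 0.
Intersections between consecutive envelope lines give the roots: for adjacent envelope indices i < j the intersection is x = (a_i − a_j) / (j − i). Reading off the sorted break points: {-2, 1, 5, 8}.
Verification: at each break x_0, at least two indices attain the minimum of min_i(a_i + i · x_0).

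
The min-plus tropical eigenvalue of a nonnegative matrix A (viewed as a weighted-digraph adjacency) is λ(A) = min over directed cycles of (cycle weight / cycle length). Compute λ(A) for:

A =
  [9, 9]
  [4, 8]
λ(A) = 13/2

Enumerate directed cycles and compute their means (weight / length). Sample:
  cycle 0 → 0: weight = 9, length = 1, mean = 9/1 ≈ 9.000
  cycle 1 → 1: weight = 8, length = 1, mean = 8/1 ≈ 8.000
  cycle 0 → 1 → 0: weight = 13, length = 2, mean = 13/2 ≈ 6.500
  cycle 1 → 0 → 1: weight = 13, length = 2, mean = 13/2 ≈ 6.500
Minimum mean = 6.500, attained e.g. along the cycle 0 → 1 → 0 with weight 13 and length 2. So λ(A) = 13/2 = 13/2.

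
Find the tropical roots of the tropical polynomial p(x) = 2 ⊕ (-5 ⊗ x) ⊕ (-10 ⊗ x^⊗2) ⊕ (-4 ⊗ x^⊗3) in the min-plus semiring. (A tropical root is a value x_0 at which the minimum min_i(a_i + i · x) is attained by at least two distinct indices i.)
Roots: {-6, 5, 7}

Each tropical root is a break point of the lower envelope of the lines y = a_i + i · x (there are 4 lines, with slopes 0, 1, ..., 3). Only the lines that attain the minimum somewhere contribute to roots; other lines are dominated. Here the surviving (envelope) indices are i = 3, i = 2, i = 1, i = 0.
Intersections between consecutive envelope lines give the roots: for adjacent envelope indices i < j the intersection is x = (a_i − a_j) / (j − i). Reading off the sorted break points: {-6, 5, 7}.
Verification: at each break x_0, at least two indices attain the minimum of min_i(a_i + i · x_0).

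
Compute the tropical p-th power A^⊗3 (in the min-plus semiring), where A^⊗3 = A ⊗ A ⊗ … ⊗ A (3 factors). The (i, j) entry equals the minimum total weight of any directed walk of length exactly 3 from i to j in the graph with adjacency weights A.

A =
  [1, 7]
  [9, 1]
A^⊗3 =
  [3, 9]
  [11, 3]

Each entry (A^⊗3)_ij equals the minimum over all length-3 walks i = v_0 → v_1 → … → v_3 = j of Σ_t A[v_t][v_{t+1}]. For example, for (i, j) = (0, 1) we minimise over 4 possible intermediate vertex sequences; the minimum is 9, attained along the walk 0 → 0 → 0 → 1.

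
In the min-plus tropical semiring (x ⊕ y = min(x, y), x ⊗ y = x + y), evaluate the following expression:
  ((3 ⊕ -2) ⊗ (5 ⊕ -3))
((3 ⊕ -2) ⊗ (5 ⊕ -3)) = -5

Expand innermost to outermost. Recall ⊕ takes the minimum of its arguments and ⊗ takes their sum. Working out the expression ((3 ⊕ -2) ⊗ (5 ⊕ -3)) gives -5.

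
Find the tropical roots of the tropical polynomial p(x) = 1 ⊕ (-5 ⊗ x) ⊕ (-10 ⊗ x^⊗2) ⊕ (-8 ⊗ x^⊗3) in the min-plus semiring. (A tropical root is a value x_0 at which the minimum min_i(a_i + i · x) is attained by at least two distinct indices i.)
Roots: {-2, 5, 6}

Each tropical root is a break point of the lower envelope of the lines y = a_i + i · x (there are 4 lines, with slopes 0, 1, ..., 3). Only the lines that attain the minimum somewhere contribute to roots; other lines are dominated. Here the surviving (envelope) indices are i = 3, i = 2, i = 1, i = 0.
Intersections between consecutive envelope lines give the roots: for adjacent envelope indices i < j the intersection is x = (a_i − a_j) / (j − i). Reading off the sorted break points: {-2, 5, 6}.
Verification: at each break x_0, at least two indices attain the minimum of min_i(a_i + i · x_0).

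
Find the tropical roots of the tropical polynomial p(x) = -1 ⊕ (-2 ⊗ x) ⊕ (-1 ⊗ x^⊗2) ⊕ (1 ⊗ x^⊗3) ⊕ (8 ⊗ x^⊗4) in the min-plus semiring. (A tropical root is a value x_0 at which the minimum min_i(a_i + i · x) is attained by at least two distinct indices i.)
Roots: {-7, -2, -1, 1}

Each tropical root is a break point of the lower envelope of the lines y = a_i + i · x (there are 5 lines, with slopes 0, 1, ..., 4). Only the lines that attain the minimum somewhere contribute to roots; other lines are dominated. Here the surviving (envelope) indices are i = 4, i = 3, i = 2, i = 1, i = 0.
Intersections between consecutive envelope lines give the roots: for adjacent envelope indices i < j the intersection is x = (a_i − a_j) / (j − i). Reading off the sorted break points: {-7, -2, -1, 1}.
Verification: at each break x_0, at least two indices attain the minimum of min_i(a_i + i · x_0).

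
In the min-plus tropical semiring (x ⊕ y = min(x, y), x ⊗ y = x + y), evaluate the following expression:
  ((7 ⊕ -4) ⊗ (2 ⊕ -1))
((7 ⊕ -4) ⊗ (2 ⊕ -1)) = -5

Expand innermost to outermost. Recall ⊕ takes the minimum of its arguments and ⊗ takes their sum. Working out the expression ((7 ⊕ -4) ⊗ (2 ⊕ -1)) gives -5.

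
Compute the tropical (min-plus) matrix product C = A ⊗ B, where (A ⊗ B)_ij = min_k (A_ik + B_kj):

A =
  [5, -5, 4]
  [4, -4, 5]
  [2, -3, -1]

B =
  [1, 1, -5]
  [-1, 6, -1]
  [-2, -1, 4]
A ⊗ B =
  [-6, 1, -6]
  [-5, 2, -5]
  [-4, -2, -4]

Apply the min-plus product entry-by-entry:
  C[0][0] = min over k of (A[0][0] + B[0][0] = 5 + 1 = 6, A[0][1] + B[1][0] = -5 + -1 = -6, A[0][2] + B[2][0] = 4 + -2 = 2) = -6 (attained at k = 1)
  C[0][1] = min over k of (A[0][0] + B[0][1] = 5 + 1 = 6, A[0][1] + B[1][1] = -5 + 6 = 1, A[0][2] + B[2][1] = 4 + -1 = 3) = 1 (attained at k = 1)
  C[0][2] = min over k of (A[0][0] + B[0][2] = 5 + -5 = 0, A[0][1] + B[1][2] = -5 + -1 = -6, A[0][2] + B[2][2] = 4 + 4 = 8) = -6 (attained at k = 1)
  C[1][0] = min over k of (A[1][0] + B[0][0] = 4 + 1 = 5, A[1][1] + B[1][0] = -4 + -1 = -5, A[1][2] + B[2][0] = 5 + -2 = 3) = -5 (attained at k = 1)
  C[1][1] = min over k of (A[1][0] + B[0][1] = 4 + 1 = 5, A[1][1] + B[1][1] = -4 + 6 = 2, A[1][2] + B[2][1] = 5 + -1 = 4) = 2 (attained at k = 1)
  C[1][2] = min over k of (A[1][0] + B[0][2] = 4 + -5 = -1, A[1][1] + B[1][2] = -4 + -1 = -5, A[1][2] + B[2][2] = 5 + 4 = 9) = -5 (attained at k = 1)
  C[2][0] = min over k of (A[2][0] + B[0][0] = 2 + 1 = 3, A[2][1] + B[1][0] = -3 + -1 = -4, A[2][2] + B[2][0] = -1 + -2 = -3) = -4 (attained at k = 1)
  C[2][1] = min over k of (A[2][0] + B[0][1] = 2 + 1 = 3, A[2][1] + B[1][1] = -3 + 6 = 3, A[2][2] + B[2][1] = -1 + -1 = -2) = -2 (attained at k = 2)
  C[2][2] = min over k of (A[2][0] + B[0][2] = 2 + -5 = -3, A[2][1] + B[1][2] = -3 + -1 = -4, A[2][2] + B[2][2] = -1 + 4 = 3) = -4 (attained at k = 1)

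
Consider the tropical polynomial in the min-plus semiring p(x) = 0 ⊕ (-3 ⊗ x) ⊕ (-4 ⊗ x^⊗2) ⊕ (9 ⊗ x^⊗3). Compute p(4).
p(4) = 0

A tropical monomial a ⊗ x^⊗i evaluates to a + i · x. Evaluating each term at x = 4:
  Term 0 contributes 0 + 0 · 4 = 0
  Term 1 contributes -3 + 1 · 4 = 1
  Term 2 contributes -4 + 2 · 4 = 4
  Term 3 contributes 9 + 3 · 4 = 21
p(4) = ⊕ of these = min[0, 1, 4, 21] = 0.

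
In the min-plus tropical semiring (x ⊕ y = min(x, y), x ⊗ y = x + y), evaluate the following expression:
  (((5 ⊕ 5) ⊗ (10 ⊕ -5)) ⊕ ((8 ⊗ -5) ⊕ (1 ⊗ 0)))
(((5 ⊕ 5) ⊗ (10 ⊕ -5)) ⊕ ((8 ⊗ -5) ⊕ (1 ⊗ 0))) = 0

Expand innermost to outermost. Recall ⊕ takes the minimum of its arguments and ⊗ takes their sum. Working out the expression (((5 ⊕ 5) ⊗ (10 ⊕ -5)) ⊕ ((8 ⊗ -5) ⊕ (1 ⊗ 0))) gives 0.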